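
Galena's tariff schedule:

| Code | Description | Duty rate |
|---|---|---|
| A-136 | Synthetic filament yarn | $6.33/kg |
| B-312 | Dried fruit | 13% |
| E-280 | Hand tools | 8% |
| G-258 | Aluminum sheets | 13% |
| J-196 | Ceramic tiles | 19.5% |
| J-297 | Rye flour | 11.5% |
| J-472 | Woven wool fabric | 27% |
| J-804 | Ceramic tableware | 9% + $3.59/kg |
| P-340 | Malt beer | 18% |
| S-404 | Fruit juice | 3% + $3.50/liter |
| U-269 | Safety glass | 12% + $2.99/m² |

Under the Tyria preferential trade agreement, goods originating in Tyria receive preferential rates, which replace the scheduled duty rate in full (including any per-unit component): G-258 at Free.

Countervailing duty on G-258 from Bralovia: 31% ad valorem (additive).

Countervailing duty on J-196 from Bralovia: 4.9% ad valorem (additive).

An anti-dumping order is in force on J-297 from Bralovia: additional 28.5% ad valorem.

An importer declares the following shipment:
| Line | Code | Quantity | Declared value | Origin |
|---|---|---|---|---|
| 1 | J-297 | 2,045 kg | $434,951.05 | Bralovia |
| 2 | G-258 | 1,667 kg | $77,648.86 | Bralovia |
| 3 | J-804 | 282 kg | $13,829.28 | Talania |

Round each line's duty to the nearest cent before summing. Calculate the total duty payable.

Line 1 (J-297, Bralovia, 2,045 kg, $434,951.05):
Base rate for J-297 is 11.5%.
Additional duty on J-297 from Bralovia: +28.5%. Applied ad valorem rate: 11.5% + 28.5% = 40%.
Duty = $434,951.05 × 40% = $173,980.42.
Line 2 (G-258, Bralovia, 1,667 kg, $77,648.86):
Base rate for G-258 is 13%.
G-258 has an FTA preferential rate, but origin Bralovia is not Tyria; base rate stands.
Additional duty on G-258 from Bralovia: +31%. Applied ad valorem rate: 13% + 31% = 44%.
Duty = $77,648.86 × 44% = $34,165.50.
Line 3 (J-804, Talania, 282 kg, $13,829.28):
Base rate for J-804 is 9% + $3.59/kg.
Duty = $13,829.28 × 9% + 282 × $3.59 = $2,257.02.
Total = $173,980.42 + $34,165.50 + $2,257.02 = $210,402.94.

$210,402.94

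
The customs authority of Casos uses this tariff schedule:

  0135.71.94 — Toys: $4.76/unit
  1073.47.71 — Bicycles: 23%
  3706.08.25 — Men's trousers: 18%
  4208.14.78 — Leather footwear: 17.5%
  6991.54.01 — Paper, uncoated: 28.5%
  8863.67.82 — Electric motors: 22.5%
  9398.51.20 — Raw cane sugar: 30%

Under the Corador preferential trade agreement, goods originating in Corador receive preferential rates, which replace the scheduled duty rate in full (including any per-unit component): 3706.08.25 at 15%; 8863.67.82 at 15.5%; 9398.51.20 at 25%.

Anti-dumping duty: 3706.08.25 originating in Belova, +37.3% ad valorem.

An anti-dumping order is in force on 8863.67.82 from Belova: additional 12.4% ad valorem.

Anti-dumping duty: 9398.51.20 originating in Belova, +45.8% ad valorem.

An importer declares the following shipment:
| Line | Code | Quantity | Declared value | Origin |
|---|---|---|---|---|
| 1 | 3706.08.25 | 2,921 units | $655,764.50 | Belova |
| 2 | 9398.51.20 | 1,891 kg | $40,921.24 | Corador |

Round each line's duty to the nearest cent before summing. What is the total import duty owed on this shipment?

Line 1 (3706.08.25, Belova, 2,921 units, $655,764.50):
Base rate for 3706.08.25 is 18%.
3706.08.25 has an FTA preferential rate, but origin Belova is not Corador; base rate stands.
Additional duty on 3706.08.25 from Belova: +37.3%. Applied ad valorem rate: 18% + 37.3% = 55.3%.
Duty = $655,764.50 × 55.3% = $362,637.77.
Line 2 (9398.51.20, Corador, 1,891 kg, $40,921.24):
Base rate for 9398.51.20 is 30%.
Origin Corador qualifies under the Casos–Corador agreement and 9398.51.20 is covered: preferential rate 25% applies instead.
The additional-duty order on 9398.51.20 targets Belova, not Corador; it does not apply.
Duty = $40,921.24 × 25% = $10,230.31.
Total = $362,637.77 + $10,230.31 = $372,868.08.

$372,868.08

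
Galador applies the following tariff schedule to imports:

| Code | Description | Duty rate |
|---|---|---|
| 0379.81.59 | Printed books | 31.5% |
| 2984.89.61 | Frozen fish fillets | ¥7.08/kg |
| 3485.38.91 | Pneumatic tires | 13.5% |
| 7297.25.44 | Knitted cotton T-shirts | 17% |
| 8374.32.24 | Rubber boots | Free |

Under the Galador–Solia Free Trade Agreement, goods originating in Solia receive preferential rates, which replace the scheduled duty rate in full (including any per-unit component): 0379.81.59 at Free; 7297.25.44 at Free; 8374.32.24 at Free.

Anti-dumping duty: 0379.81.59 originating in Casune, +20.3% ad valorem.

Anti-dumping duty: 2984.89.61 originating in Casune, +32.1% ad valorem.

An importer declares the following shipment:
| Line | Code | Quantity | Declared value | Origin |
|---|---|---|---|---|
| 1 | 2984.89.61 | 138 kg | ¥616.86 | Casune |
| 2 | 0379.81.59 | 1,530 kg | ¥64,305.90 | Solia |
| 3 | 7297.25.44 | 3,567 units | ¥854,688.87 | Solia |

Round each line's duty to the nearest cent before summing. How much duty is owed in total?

Line 1 (2984.89.61, Casune, 138 kg, ¥616.86):
Base rate for 2984.89.61 is ¥7.08/kg.
Additional duty on 2984.89.61 from Casune: +32.1% ad valorem. Applied ad valorem rate = 32.1%.
Duty = ¥616.86 × 32.1% + 138 × ¥7.08 = ¥1,175.05.
Line 2 (0379.81.59, Solia, 1,530 kg, ¥64,305.90):
Base rate for 0379.81.59 is 31.5%.
Origin Solia qualifies under the Galador–Solia agreement and 0379.81.59 is covered: preferential rate Free applies instead.
The additional-duty order on 0379.81.59 targets Casune, not Solia; it does not apply.
Duty = ¥64,305.90 × 0% = ¥0.00.
Line 3 (7297.25.44, Solia, 3,567 units, ¥854,688.87):
Base rate for 7297.25.44 is 17%.
Origin Solia qualifies under the Galador–Solia agreement and 7297.25.44 is covered: preferential rate Free applies instead.
Duty = ¥854,688.87 × 0% = ¥0.00.
Total = ¥1,175.05 + ¥0.00 + ¥0.00 = ¥1,175.05.

¥1,175.05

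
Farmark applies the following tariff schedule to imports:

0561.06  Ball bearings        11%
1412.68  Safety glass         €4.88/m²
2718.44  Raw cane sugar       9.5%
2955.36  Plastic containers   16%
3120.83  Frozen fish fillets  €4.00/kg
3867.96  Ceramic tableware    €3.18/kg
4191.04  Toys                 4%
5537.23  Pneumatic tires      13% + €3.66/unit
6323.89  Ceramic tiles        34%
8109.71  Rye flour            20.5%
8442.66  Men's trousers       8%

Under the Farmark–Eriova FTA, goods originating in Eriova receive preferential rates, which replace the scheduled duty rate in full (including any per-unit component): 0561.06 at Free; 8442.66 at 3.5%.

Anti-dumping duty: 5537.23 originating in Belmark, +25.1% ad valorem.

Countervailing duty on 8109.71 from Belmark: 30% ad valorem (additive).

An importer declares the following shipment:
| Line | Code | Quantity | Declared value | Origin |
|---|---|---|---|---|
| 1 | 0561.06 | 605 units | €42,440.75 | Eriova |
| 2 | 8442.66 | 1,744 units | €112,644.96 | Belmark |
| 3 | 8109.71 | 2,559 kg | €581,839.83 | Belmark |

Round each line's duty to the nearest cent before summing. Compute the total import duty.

€302,840.71

Line 1 (0561.06, Eriova, 605 units, €42,440.75):
Base rate for 0561.06 is 11%.
Origin Eriova qualifies under the Farmark–Eriova agreement and 0561.06 is covered: preferential rate Free applies instead.
Duty = €42,440.75 × 0% = €0.00.
Line 2 (8442.66, Belmark, 1,744 units, €112,644.96):
Base rate for 8442.66 is 8%.
8442.66 has an FTA preferential rate, but origin Belmark is not Eriova; base rate stands.
Duty = €112,644.96 × 8% = €9,011.60.
Line 3 (8109.71, Belmark, 2,559 kg, €581,839.83):
Base rate for 8109.71 is 20.5%.
Additional duty on 8109.71 from Belmark: +30%. Applied ad valorem rate: 20.5% + 30% = 50.5%.
Duty = €581,839.83 × 50.5% = €293,829.11.
Total = €0.00 + €9,011.60 + €293,829.11 = €302,840.71.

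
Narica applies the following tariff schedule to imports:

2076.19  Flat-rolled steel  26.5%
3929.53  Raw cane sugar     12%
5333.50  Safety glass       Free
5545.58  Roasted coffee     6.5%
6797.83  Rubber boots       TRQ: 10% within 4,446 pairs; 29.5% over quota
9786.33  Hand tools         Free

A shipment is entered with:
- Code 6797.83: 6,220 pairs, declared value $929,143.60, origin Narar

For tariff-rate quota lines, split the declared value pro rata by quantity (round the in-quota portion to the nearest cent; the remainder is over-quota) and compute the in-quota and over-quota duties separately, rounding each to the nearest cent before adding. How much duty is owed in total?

$144,589.39

Line 1 (6797.83, Narar, 6,220 pairs, $929,143.60):
Code 6797.83 is under a tariff-rate quota (threshold 4,446 pairs). In-quota: 4,446 pairs at 10%; over-quota: 1,774 pairs at 29.5%.
Pro-rata value split: in-quota = $929,143.60 × 4,446/6,220 = $664,143.48; over-quota = $929,143.60 − $664,143.48 = $265,000.12.
In-quota duty = $664,143.48 × 10% = $66,414.35. Over-quota duty = $265,000.12 × 29.5% = $78,175.04.
Line duty = $66,414.35 + $78,175.04 = $144,589.39.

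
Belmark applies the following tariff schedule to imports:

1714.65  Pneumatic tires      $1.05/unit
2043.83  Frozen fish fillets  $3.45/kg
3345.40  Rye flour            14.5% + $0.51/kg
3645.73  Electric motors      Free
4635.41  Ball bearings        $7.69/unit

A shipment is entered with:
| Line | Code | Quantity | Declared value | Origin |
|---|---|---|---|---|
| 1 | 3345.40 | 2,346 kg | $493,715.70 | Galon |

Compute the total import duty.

Line 1 (3345.40, Galon, 2,346 kg, $493,715.70):
Base rate for 3345.40 is 14.5% + $0.51/kg.
Duty = $493,715.70 × 14.5% + 2,346 × $0.51 = $72,785.24.

$72,785.24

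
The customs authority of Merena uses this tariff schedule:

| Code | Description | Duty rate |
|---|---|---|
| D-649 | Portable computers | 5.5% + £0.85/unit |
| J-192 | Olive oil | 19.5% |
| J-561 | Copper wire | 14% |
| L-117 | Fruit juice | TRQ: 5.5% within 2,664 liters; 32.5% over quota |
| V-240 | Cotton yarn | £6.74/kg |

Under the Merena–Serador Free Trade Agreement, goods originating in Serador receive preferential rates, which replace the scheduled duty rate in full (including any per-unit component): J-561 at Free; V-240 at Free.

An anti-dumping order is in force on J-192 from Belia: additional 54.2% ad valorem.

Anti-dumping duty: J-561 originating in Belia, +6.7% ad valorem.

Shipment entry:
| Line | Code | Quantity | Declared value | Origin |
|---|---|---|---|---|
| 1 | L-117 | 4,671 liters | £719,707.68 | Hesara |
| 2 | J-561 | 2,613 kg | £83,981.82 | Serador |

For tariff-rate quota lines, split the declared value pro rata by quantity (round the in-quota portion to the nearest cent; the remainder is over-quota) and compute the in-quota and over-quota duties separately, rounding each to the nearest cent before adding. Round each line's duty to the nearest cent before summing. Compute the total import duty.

£123,078.33

Line 1 (L-117, Hesara, 4,671 liters, £719,707.68):
Code L-117 is under a tariff-rate quota (threshold 2,664 liters). In-quota: 2,664 liters at 5.5%; over-quota: 2,007 liters at 32.5%.
Pro-rata value split: in-quota = £719,707.68 × 2,664/4,671 = £410,469.12; over-quota = £719,707.68 − £410,469.12 = £309,238.56.
In-quota duty = £410,469.12 × 5.5% = £22,575.80. Over-quota duty = £309,238.56 × 32.5% = £100,502.53.
Line duty = £22,575.80 + £100,502.53 = £123,078.33.
Line 2 (J-561, Serador, 2,613 kg, £83,981.82):
Base rate for J-561 is 14%.
Origin Serador qualifies under the Merena–Serador agreement and J-561 is covered: preferential rate Free applies instead.
The additional-duty order on J-561 targets Belia, not Serador; it does not apply.
Duty = £83,981.82 × 0% = £0.00.
Total = £123,078.33 + £0.00 = £123,078.33.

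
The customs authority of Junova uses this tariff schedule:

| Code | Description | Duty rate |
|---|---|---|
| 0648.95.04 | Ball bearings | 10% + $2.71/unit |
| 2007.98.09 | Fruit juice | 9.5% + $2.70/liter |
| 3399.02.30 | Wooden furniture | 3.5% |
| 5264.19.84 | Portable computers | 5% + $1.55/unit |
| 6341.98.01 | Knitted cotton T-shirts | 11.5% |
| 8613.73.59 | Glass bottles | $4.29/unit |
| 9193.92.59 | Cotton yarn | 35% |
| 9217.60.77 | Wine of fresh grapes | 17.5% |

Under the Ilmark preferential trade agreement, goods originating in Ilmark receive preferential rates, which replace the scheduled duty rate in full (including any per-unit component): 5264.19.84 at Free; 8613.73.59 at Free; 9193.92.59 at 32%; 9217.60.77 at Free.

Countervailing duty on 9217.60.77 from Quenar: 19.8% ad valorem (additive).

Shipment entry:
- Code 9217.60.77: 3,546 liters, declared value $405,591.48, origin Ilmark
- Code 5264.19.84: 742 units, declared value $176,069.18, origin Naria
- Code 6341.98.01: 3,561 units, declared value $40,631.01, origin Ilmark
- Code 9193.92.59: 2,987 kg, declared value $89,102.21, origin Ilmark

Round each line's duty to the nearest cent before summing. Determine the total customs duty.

$43,138.84

Line 1 (9217.60.77, Ilmark, 3,546 liters, $405,591.48):
Base rate for 9217.60.77 is 17.5%.
Origin Ilmark qualifies under the Junova–Ilmark agreement and 9217.60.77 is covered: preferential rate Free applies instead.
The additional-duty order on 9217.60.77 targets Quenar, not Ilmark; it does not apply.
Duty = $405,591.48 × 0% = $0.00.
Line 2 (5264.19.84, Naria, 742 units, $176,069.18):
Base rate for 5264.19.84 is 5% + $1.55/unit.
5264.19.84 has an FTA preferential rate, but origin Naria is not Ilmark; base rate stands.
Duty = $176,069.18 × 5% + 742 × $1.55 = $9,953.56.
Line 3 (6341.98.01, Ilmark, 3,561 units, $40,631.01):
Base rate for 6341.98.01 is 11.5%.
Origin Ilmark is the FTA partner but 6341.98.01 is not on the preference list; base rate stands.
Duty = $40,631.01 × 11.5% = $4,672.57.
Line 4 (9193.92.59, Ilmark, 2,987 kg, $89,102.21):
Base rate for 9193.92.59 is 35%.
Origin Ilmark qualifies under the Junova–Ilmark agreement and 9193.92.59 is covered: preferential rate 32% applies instead.
Duty = $89,102.21 × 32% = $28,512.71.
Total = $0.00 + $9,953.56 + $4,672.57 + $28,512.71 = $43,138.84.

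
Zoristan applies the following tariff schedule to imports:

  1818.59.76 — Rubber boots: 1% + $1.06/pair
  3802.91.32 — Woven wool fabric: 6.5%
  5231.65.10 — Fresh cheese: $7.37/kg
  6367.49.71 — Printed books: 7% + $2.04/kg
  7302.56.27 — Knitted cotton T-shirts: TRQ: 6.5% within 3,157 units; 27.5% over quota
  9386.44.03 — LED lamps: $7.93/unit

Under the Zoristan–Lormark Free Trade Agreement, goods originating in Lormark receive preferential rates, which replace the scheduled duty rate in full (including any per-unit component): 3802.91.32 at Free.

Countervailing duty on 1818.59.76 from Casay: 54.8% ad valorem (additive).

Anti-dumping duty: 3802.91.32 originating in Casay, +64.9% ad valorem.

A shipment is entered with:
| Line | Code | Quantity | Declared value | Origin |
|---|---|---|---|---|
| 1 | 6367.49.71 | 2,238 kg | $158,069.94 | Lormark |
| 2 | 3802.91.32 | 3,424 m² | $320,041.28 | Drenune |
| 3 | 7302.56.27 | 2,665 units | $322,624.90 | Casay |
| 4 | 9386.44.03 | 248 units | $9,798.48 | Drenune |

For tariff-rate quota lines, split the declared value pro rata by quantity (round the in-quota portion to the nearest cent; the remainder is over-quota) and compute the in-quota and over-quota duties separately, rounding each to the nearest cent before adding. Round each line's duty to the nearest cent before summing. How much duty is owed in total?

Line 1 (6367.49.71, Lormark, 2,238 kg, $158,069.94):
Base rate for 6367.49.71 is 7% + $2.04/kg.
Origin Lormark is the FTA partner but 6367.49.71 is not on the preference list; base rate stands.
Duty = $158,069.94 × 7% + 2,238 × $2.04 = $15,630.42.
Line 2 (3802.91.32, Drenune, 3,424 m², $320,041.28):
Base rate for 3802.91.32 is 6.5%.
3802.91.32 has an FTA preferential rate, but origin Drenune is not Lormark; base rate stands.
The additional-duty order on 3802.91.32 targets Casay, not Drenune; it does not apply.
Duty = $320,041.28 × 6.5% = $20,802.68.
Line 3 (7302.56.27, Casay, 2,665 units, $322,624.90):
Code 7302.56.27 is under a tariff-rate quota (threshold 3,157 units). Quantity 2,665 units is within the quota, so the in-quota rate 6.5% applies to the full value.
Duty = $322,624.90 × 6.5% = $20,970.62.
Line 4 (9386.44.03, Drenune, 248 units, $9,798.48):
Base rate for 9386.44.03 is $7.93/unit.
Duty = 248 × $7.93 = $1,966.64.
Total = $15,630.42 + $20,802.68 + $20,970.62 + $1,966.64 = $59,370.36.

$59,370.36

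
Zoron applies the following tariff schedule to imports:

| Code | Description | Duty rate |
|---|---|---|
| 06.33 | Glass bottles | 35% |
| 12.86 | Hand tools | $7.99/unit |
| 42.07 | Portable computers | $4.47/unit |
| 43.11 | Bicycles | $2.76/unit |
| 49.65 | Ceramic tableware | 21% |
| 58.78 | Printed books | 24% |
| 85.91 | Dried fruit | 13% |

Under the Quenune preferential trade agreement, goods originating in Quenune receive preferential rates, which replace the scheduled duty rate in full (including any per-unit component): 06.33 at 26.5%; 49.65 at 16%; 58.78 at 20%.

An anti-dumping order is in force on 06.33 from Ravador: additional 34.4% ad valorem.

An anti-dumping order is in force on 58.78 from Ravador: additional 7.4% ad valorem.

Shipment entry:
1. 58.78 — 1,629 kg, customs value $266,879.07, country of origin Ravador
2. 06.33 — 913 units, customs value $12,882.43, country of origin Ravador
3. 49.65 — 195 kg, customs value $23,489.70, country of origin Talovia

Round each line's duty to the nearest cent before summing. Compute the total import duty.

$97,673.28

Line 1 (58.78, Ravador, 1,629 kg, $266,879.07):
Base rate for 58.78 is 24%.
58.78 has an FTA preferential rate, but origin Ravador is not Quenune; base rate stands.
Additional duty on 58.78 from Ravador: +7.4%. Applied ad valorem rate: 24% + 7.4% = 31.4%.
Duty = $266,879.07 × 31.4% = $83,800.03.
Line 2 (06.33, Ravador, 913 units, $12,882.43):
Base rate for 06.33 is 35%.
06.33 has an FTA preferential rate, but origin Ravador is not Quenune; base rate stands.
Additional duty on 06.33 from Ravador: +34.4%. Applied ad valorem rate: 35% + 34.4% = 69.4%.
Duty = $12,882.43 × 69.4% = $8,940.41.
Line 3 (49.65, Talovia, 195 kg, $23,489.70):
Base rate for 49.65 is 21%.
49.65 has an FTA preferential rate, but origin Talovia is not Quenune; base rate stands.
Duty = $23,489.70 × 21% = $4,932.84.
Total = $83,800.03 + $8,940.41 + $4,932.84 = $97,673.28.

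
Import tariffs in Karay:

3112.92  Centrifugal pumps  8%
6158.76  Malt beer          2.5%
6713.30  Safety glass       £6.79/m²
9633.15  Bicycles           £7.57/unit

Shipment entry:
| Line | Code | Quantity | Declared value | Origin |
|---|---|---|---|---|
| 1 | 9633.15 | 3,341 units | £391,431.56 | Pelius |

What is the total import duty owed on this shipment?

Line 1 (9633.15, Pelius, 3,341 units, £391,431.56):
Base rate for 9633.15 is £7.57/unit.
Duty = 3,341 × £7.57 = £25,291.37.

£25,291.37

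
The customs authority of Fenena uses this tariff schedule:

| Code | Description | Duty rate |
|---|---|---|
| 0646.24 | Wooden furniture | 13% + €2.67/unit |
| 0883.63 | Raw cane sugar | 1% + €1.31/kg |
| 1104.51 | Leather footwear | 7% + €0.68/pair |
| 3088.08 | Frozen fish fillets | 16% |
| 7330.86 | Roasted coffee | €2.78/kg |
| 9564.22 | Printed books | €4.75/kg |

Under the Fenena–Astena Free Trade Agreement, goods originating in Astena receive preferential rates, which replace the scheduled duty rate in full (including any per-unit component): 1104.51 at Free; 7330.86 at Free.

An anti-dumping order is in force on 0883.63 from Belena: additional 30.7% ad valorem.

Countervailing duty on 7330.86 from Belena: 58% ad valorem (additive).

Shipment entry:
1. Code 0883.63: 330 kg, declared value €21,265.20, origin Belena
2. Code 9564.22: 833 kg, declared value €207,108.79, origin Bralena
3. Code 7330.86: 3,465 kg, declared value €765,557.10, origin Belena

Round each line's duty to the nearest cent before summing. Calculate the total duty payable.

Line 1 (0883.63, Belena, 330 kg, €21,265.20):
Base rate for 0883.63 is 1% + €1.31/kg.
Additional duty on 0883.63 from Belena: +30.7%. Applied ad valorem rate: 1% + 30.7% = 31.7%.
Duty = €21,265.20 × 31.7% + 330 × €1.31 = €7,173.37.
Line 2 (9564.22, Bralena, 833 kg, €207,108.79):
Base rate for 9564.22 is €4.75/kg.
Duty = 833 × €4.75 = €3,956.75.
Line 3 (7330.86, Belena, 3,465 kg, €765,557.10):
Base rate for 7330.86 is €2.78/kg.
7330.86 has an FTA preferential rate, but origin Belena is not Astena; base rate stands.
Additional duty on 7330.86 from Belena: +58% ad valorem. Applied ad valorem rate = 58%.
Duty = €765,557.10 × 58% + 3,465 × €2.78 = €453,655.82.
Total = €7,173.37 + €3,956.75 + €453,655.82 = €464,785.94.

€464,785.94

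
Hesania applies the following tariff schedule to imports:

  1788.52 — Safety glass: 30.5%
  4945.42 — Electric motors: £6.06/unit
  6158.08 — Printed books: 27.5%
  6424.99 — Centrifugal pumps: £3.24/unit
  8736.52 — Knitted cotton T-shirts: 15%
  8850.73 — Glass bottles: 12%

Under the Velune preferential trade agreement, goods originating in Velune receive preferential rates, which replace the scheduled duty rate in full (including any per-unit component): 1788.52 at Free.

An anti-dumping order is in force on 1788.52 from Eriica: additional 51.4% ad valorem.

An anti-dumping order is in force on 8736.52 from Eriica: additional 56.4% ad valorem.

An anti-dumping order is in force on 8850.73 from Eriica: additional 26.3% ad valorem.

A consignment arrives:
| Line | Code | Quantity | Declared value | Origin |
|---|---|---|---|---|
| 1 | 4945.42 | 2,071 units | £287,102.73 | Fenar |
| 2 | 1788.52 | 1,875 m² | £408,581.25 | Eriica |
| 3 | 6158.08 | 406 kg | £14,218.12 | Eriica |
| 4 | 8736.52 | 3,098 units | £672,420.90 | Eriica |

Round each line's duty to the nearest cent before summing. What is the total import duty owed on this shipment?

£831,196.80

Line 1 (4945.42, Fenar, 2,071 units, £287,102.73):
Base rate for 4945.42 is £6.06/unit.
Duty = 2,071 × £6.06 = £12,550.26.
Line 2 (1788.52, Eriica, 1,875 m², £408,581.25):
Base rate for 1788.52 is 30.5%.
1788.52 has an FTA preferential rate, but origin Eriica is not Velune; base rate stands.
Additional duty on 1788.52 from Eriica: +51.4%. Applied ad valorem rate: 30.5% + 51.4% = 81.9%.
Duty = £408,581.25 × 81.9% = £334,628.04.
Line 3 (6158.08, Eriica, 406 kg, £14,218.12):
Base rate for 6158.08 is 27.5%.
Duty = £14,218.12 × 27.5% = £3,909.98.
Line 4 (8736.52, Eriica, 3,098 units, £672,420.90):
Base rate for 8736.52 is 15%.
Additional duty on 8736.52 from Eriica: +56.4%. Applied ad valorem rate: 15% + 56.4% = 71.4%.
Duty = £672,420.90 × 71.4% = £480,108.52.
Total = £12,550.26 + £334,628.04 + £3,909.98 + £480,108.52 = £831,196.80.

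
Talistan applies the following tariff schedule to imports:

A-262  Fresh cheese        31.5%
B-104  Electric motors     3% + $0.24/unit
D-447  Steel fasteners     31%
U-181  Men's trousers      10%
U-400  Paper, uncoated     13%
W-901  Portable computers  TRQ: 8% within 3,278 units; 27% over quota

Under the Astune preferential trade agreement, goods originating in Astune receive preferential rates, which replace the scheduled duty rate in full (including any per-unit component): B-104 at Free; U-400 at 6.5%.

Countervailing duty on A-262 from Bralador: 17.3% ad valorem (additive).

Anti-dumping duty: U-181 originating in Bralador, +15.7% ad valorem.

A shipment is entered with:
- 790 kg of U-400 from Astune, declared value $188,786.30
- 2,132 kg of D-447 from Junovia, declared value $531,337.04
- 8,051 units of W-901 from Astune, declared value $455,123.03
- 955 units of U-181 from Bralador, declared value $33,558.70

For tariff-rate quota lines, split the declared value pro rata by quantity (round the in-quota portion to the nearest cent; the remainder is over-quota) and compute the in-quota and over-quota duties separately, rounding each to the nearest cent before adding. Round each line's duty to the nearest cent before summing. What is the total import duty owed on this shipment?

$273,285.39

Line 1 (U-400, Astune, 790 kg, $188,786.30):
Base rate for U-400 is 13%.
Origin Astune qualifies under the Talistan–Astune agreement and U-400 is covered: preferential rate 6.5% applies instead.
Duty = $188,786.30 × 6.5% = $12,271.11.
Line 2 (D-447, Junovia, 2,132 kg, $531,337.04):
Base rate for D-447 is 31%.
Duty = $531,337.04 × 31% = $164,714.48.
Line 3 (W-901, Astune, 8,051 units, $455,123.03):
Code W-901 is under a tariff-rate quota (threshold 3,278 units). In-quota: 3,278 units at 8%; over-quota: 4,773 units at 27%.
Pro-rata value split: in-quota = $455,123.03 × 3,278/8,051 = $185,305.34; over-quota = $455,123.03 − $185,305.34 = $269,817.69.
In-quota duty = $185,305.34 × 8% = $14,824.43. Over-quota duty = $269,817.69 × 27% = $72,850.78.
Line duty = $14,824.43 + $72,850.78 = $87,675.21.
Line 4 (U-181, Bralador, 955 units, $33,558.70):
Base rate for U-181 is 10%.
Additional duty on U-181 from Bralador: +15.7%. Applied ad valorem rate: 10% + 15.7% = 25.7%.
Duty = $33,558.70 × 25.7% = $8,624.59.
Total = $12,271.11 + $164,714.48 + $87,675.21 + $8,624.59 = $273,285.39.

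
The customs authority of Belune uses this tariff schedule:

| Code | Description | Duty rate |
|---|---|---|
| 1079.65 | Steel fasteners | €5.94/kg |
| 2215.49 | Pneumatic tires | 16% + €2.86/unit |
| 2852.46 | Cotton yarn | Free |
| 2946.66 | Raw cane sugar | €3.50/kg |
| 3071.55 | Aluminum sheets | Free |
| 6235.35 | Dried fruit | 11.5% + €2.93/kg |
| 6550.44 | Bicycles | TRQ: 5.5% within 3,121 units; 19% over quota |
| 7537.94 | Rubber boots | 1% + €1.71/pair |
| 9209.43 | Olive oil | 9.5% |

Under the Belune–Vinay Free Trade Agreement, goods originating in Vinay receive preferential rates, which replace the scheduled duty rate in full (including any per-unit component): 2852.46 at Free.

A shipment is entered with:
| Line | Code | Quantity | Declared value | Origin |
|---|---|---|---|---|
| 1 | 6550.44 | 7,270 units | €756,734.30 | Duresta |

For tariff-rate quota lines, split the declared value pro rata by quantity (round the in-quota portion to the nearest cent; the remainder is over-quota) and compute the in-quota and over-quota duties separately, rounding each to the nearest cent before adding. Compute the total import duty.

Line 1 (6550.44, Duresta, 7,270 units, €756,734.30):
Code 6550.44 is under a tariff-rate quota (threshold 3,121 units). In-quota: 3,121 units at 5.5%; over-quota: 4,149 units at 19%.
Pro-rata value split: in-quota = €756,734.30 × 3,121/7,270 = €324,864.89; over-quota = €756,734.30 − €324,864.89 = €431,869.41.
In-quota duty = €324,864.89 × 5.5% = €17,867.57. Over-quota duty = €431,869.41 × 19% = €82,055.19.
Line duty = €17,867.57 + €82,055.19 = €99,922.76.

€99,922.76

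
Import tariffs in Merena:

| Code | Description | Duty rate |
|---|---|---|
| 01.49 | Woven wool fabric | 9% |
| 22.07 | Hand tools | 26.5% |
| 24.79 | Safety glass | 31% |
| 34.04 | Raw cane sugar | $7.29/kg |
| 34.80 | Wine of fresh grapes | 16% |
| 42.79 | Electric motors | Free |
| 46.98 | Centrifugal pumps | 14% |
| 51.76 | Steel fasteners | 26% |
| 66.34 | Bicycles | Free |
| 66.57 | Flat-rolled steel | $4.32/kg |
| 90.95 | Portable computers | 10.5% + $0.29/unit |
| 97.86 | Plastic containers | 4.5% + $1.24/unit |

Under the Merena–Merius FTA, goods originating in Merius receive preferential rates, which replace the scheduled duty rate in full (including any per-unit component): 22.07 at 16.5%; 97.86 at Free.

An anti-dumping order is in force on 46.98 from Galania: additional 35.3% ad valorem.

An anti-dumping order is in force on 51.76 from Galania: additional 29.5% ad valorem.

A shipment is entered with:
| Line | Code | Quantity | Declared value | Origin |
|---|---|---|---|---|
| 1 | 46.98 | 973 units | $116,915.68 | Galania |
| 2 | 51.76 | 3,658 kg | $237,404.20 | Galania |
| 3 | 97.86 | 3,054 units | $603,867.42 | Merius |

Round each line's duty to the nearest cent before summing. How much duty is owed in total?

$189,398.76

Line 1 (46.98, Galania, 973 units, $116,915.68):
Base rate for 46.98 is 14%.
Additional duty on 46.98 from Galania: +35.3%. Applied ad valorem rate: 14% + 35.3% = 49.3%.
Duty = $116,915.68 × 49.3% = $57,639.43.
Line 2 (51.76, Galania, 3,658 kg, $237,404.20):
Base rate for 51.76 is 26%.
Additional duty on 51.76 from Galania: +29.5%. Applied ad valorem rate: 26% + 29.5% = 55.5%.
Duty = $237,404.20 × 55.5% = $131,759.33.
Line 3 (97.86, Merius, 3,054 units, $603,867.42):
Base rate for 97.86 is 4.5% + $1.24/unit.
Origin Merius qualifies under the Merena–Merius agreement and 97.86 is covered: preferential rate Free applies instead.
Duty = $603,867.42 × 0% = $0.00.
Total = $57,639.43 + $131,759.33 + $0.00 = $189,398.76.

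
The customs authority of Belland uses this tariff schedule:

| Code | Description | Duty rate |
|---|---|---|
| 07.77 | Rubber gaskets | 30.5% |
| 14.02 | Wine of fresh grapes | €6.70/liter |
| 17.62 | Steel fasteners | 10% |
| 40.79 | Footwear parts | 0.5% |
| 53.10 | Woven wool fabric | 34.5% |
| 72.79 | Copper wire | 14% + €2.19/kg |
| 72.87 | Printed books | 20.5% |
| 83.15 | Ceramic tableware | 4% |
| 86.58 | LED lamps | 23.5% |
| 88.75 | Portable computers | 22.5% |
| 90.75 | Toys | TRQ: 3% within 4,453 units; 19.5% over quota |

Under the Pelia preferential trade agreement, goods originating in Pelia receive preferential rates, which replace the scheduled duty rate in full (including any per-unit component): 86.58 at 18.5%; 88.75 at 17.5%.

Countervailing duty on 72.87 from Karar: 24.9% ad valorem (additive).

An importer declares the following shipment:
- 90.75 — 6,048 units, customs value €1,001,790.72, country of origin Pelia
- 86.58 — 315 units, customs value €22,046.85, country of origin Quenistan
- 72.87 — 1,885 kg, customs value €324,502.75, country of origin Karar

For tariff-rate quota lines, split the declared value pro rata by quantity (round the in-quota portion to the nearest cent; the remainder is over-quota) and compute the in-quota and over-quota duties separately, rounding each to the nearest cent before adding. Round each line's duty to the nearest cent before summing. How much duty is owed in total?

€226,151.29

Line 1 (90.75, Pelia, 6,048 units, €1,001,790.72):
Code 90.75 is under a tariff-rate quota (threshold 4,453 units). In-quota: 4,453 units at 3%; over-quota: 1,595 units at 19.5%.
Pro-rata value split: in-quota = €1,001,790.72 × 4,453/6,048 = €737,594.92; over-quota = €1,001,790.72 − €737,594.92 = €264,195.80.
In-quota duty = €737,594.92 × 3% = €22,127.85. Over-quota duty = €264,195.80 × 19.5% = €51,518.18.
Line duty = €22,127.85 + €51,518.18 = €73,646.03.
Line 2 (86.58, Quenistan, 315 units, €22,046.85):
Base rate for 86.58 is 23.5%.
86.58 has an FTA preferential rate, but origin Quenistan is not Pelia; base rate stands.
Duty = €22,046.85 × 23.5% = €5,181.01.
Line 3 (72.87, Karar, 1,885 kg, €324,502.75):
Base rate for 72.87 is 20.5%.
Additional duty on 72.87 from Karar: +24.9%. Applied ad valorem rate: 20.5% + 24.9% = 45.4%.
Duty = €324,502.75 × 45.4% = €147,324.25.
Total = €73,646.03 + €5,181.01 + €147,324.25 = €226,151.29.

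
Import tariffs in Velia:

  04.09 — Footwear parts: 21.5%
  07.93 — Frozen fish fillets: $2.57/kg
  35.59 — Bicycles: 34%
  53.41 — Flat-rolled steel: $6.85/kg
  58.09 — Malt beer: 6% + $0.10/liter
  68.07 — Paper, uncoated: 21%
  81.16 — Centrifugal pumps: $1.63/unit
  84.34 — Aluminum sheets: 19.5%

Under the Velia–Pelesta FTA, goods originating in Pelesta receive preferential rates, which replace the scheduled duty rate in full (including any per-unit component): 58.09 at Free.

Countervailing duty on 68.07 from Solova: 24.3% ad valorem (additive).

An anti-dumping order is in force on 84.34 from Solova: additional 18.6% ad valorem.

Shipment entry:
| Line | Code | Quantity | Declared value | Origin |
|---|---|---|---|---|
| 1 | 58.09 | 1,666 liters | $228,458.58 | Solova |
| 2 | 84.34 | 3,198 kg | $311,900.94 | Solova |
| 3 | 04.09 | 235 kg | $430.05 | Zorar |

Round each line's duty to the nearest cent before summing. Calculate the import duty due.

Line 1 (58.09, Solova, 1,666 liters, $228,458.58):
Base rate for 58.09 is 6% + $0.10/liter.
58.09 has an FTA preferential rate, but origin Solova is not Pelesta; base rate stands.
Duty = $228,458.58 × 6% + 1,666 × $0.10 = $13,874.11.
Line 2 (84.34, Solova, 3,198 kg, $311,900.94):
Base rate for 84.34 is 19.5%.
Additional duty on 84.34 from Solova: +18.6%. Applied ad valorem rate: 19.5% + 18.6% = 38.1%.
Duty = $311,900.94 × 38.1% = $118,834.26.
Line 3 (04.09, Zorar, 235 kg, $430.05):
Base rate for 04.09 is 21.5%.
Duty = $430.05 × 21.5% = $92.46.
Total = $13,874.11 + $118,834.26 + $92.46 = $132,800.83.

$132,800.83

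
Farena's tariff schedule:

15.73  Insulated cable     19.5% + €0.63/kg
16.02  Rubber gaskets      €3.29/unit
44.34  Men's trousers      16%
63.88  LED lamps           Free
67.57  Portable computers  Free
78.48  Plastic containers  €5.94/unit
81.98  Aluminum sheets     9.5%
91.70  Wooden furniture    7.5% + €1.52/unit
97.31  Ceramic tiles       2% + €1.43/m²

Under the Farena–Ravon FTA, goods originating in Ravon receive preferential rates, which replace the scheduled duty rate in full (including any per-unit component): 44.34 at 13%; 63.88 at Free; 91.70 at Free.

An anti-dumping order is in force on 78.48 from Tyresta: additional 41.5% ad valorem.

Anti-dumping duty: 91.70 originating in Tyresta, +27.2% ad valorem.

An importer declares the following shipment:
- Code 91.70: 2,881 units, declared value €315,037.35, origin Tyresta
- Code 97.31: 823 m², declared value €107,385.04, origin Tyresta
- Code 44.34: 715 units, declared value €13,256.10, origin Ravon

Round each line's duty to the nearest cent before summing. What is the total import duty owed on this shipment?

Line 1 (91.70, Tyresta, 2,881 units, €315,037.35):
Base rate for 91.70 is 7.5% + €1.52/unit.
91.70 has an FTA preferential rate, but origin Tyresta is not Ravon; base rate stands.
Additional duty on 91.70 from Tyresta: +27.2%. Applied ad valorem rate: 7.5% + 27.2% = 34.7%.
Duty = €315,037.35 × 34.7% + 2,881 × €1.52 = €113,697.08.
Line 2 (97.31, Tyresta, 823 m², €107,385.04):
Base rate for 97.31 is 2% + €1.43/m².
Duty = €107,385.04 × 2% + 823 × €1.43 = €3,324.59.
Line 3 (44.34, Ravon, 715 units, €13,256.10):
Base rate for 44.34 is 16%.
Origin Ravon qualifies under the Farena–Ravon agreement and 44.34 is covered: preferential rate 13% applies instead.
Duty = €13,256.10 × 13% = €1,723.29.
Total = €113,697.08 + €3,324.59 + €1,723.29 = €118,744.96.

€118,744.96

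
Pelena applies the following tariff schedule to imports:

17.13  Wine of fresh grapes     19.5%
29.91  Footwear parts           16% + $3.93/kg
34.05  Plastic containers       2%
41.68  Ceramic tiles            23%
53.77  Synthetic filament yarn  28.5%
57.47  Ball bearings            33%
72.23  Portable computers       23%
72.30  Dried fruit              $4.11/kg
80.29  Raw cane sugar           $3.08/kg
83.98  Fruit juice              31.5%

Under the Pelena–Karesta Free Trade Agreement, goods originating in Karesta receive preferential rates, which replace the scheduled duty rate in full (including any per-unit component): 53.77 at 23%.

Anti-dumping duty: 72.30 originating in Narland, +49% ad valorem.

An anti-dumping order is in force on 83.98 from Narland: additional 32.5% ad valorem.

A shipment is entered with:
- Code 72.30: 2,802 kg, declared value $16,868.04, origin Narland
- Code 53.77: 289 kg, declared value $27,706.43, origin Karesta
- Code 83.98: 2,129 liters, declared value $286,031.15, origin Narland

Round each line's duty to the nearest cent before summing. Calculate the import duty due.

Line 1 (72.30, Narland, 2,802 kg, $16,868.04):
Base rate for 72.30 is $4.11/kg.
Additional duty on 72.30 from Narland: +49% ad valorem. Applied ad valorem rate = 49%.
Duty = $16,868.04 × 49% + 2,802 × $4.11 = $19,781.56.
Line 2 (53.77, Karesta, 289 kg, $27,706.43):
Base rate for 53.77 is 28.5%.
Origin Karesta qualifies under the Pelena–Karesta agreement and 53.77 is covered: preferential rate 23% applies instead.
Duty = $27,706.43 × 23% = $6,372.48.
Line 3 (83.98, Narland, 2,129 liters, $286,031.15):
Base rate for 83.98 is 31.5%.
Additional duty on 83.98 from Narland: +32.5%. Applied ad valorem rate: 31.5% + 32.5% = 64%.
Duty = $286,031.15 × 64% = $183,059.94.
Total = $19,781.56 + $6,372.48 + $183,059.94 = $209,213.98.

$209,213.98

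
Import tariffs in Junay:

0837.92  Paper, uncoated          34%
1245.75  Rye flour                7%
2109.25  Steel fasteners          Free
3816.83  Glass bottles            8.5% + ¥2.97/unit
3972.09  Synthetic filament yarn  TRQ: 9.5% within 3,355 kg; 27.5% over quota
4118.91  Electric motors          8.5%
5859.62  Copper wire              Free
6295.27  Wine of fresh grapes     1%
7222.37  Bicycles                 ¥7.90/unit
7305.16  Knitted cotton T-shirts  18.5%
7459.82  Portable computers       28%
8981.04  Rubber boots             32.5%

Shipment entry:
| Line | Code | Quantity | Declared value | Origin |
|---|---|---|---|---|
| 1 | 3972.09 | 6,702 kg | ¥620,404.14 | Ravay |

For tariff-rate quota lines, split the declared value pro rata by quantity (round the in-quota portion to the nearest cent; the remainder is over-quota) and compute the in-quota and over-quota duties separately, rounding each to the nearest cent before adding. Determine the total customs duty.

¥114,708.11

Line 1 (3972.09, Ravay, 6,702 kg, ¥620,404.14):
Code 3972.09 is under a tariff-rate quota (threshold 3,355 kg). In-quota: 3,355 kg at 9.5%; over-quota: 3,347 kg at 27.5%.
Pro-rata value split: in-quota = ¥620,404.14 × 3,355/6,702 = ¥310,572.35; over-quota = ¥620,404.14 − ¥310,572.35 = ¥309,831.79.
In-quota duty = ¥310,572.35 × 9.5% = ¥29,504.37. Over-quota duty = ¥309,831.79 × 27.5% = ¥85,203.74.
Line duty = ¥29,504.37 + ¥85,203.74 = ¥114,708.11.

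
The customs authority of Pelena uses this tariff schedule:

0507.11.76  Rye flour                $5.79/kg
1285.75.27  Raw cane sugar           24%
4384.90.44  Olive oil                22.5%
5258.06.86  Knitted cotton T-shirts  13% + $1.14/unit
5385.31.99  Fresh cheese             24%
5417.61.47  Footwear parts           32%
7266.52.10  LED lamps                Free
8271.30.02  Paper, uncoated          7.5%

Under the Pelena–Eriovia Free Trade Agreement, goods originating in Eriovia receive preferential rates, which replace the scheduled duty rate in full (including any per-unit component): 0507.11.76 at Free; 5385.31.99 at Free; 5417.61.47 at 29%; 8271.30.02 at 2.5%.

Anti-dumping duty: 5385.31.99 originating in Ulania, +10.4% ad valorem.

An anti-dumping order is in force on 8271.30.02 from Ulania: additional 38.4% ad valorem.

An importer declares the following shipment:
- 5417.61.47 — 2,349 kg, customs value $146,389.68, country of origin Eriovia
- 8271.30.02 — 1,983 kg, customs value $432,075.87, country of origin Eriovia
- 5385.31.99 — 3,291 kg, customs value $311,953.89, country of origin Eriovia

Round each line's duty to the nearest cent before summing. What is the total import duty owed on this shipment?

$53,254.91

Line 1 (5417.61.47, Eriovia, 2,349 kg, $146,389.68):
Base rate for 5417.61.47 is 32%.
Origin Eriovia qualifies under the Pelena–Eriovia agreement and 5417.61.47 is covered: preferential rate 29% applies instead.
Duty = $146,389.68 × 29% = $42,453.01.
Line 2 (8271.30.02, Eriovia, 1,983 kg, $432,075.87):
Base rate for 8271.30.02 is 7.5%.
Origin Eriovia qualifies under the Pelena–Eriovia agreement and 8271.30.02 is covered: preferential rate 2.5% applies instead.
The additional-duty order on 8271.30.02 targets Ulania, not Eriovia; it does not apply.
Duty = $432,075.87 × 2.5% = $10,801.90.
Line 3 (5385.31.99, Eriovia, 3,291 kg, $311,953.89):
Base rate for 5385.31.99 is 24%.
Origin Eriovia qualifies under the Pelena–Eriovia agreement and 5385.31.99 is covered: preferential rate Free applies instead.
The additional-duty order on 5385.31.99 targets Ulania, not Eriovia; it does not apply.
Duty = $311,953.89 × 0% = $0.00.
Total = $42,453.01 + $10,801.90 + $0.00 = $53,254.91.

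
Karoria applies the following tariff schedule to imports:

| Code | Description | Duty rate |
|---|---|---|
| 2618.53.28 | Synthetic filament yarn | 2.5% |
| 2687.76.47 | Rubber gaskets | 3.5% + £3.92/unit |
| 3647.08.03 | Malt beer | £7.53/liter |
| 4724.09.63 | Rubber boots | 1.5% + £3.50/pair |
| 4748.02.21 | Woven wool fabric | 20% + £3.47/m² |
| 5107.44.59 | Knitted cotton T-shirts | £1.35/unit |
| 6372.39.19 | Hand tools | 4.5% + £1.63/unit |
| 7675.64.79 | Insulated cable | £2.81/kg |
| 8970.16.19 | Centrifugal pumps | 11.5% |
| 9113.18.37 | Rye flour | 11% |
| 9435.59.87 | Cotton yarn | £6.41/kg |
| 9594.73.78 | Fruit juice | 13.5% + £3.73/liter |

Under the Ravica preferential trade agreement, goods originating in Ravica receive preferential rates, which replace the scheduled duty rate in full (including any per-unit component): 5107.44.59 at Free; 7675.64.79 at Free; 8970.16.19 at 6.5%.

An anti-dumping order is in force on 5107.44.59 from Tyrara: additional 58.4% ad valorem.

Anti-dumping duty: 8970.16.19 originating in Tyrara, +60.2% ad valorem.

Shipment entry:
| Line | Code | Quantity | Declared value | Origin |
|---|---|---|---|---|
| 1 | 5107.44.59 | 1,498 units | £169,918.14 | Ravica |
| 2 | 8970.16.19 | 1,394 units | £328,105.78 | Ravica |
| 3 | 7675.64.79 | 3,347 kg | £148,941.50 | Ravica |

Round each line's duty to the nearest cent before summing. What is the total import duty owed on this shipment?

£21,326.88

Line 1 (5107.44.59, Ravica, 1,498 units, £169,918.14):
Base rate for 5107.44.59 is £1.35/unit.
Origin Ravica qualifies under the Karoria–Ravica agreement and 5107.44.59 is covered: preferential rate Free applies instead.
The additional-duty order on 5107.44.59 targets Tyrara, not Ravica; it does not apply.
Duty = £169,918.14 × 0% = £0.00.
Line 2 (8970.16.19, Ravica, 1,394 units, £328,105.78):
Base rate for 8970.16.19 is 11.5%.
Origin Ravica qualifies under the Karoria–Ravica agreement and 8970.16.19 is covered: preferential rate 6.5% applies instead.
The additional-duty order on 8970.16.19 targets Tyrara, not Ravica; it does not apply.
Duty = £328,105.78 × 6.5% = £21,326.88.
Line 3 (7675.64.79, Ravica, 3,347 kg, £148,941.50):
Base rate for 7675.64.79 is £2.81/kg.
Origin Ravica qualifies under the Karoria–Ravica agreement and 7675.64.79 is covered: preferential rate Free applies instead.
Duty = £148,941.50 × 0% = £0.00.
Total = £0.00 + £21,326.88 + £0.00 = £21,326.88.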